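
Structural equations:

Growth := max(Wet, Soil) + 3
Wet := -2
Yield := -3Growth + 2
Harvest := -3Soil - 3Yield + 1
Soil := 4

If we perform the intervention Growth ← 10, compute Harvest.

do(Growth=10) replaces the equation Growth := max(Wet, Soil) + 3 with the constant Growth = 10.
Yield = -3Growth + 2  [with Growth=10]  = -28
Harvest = -3Soil - 3Yield + 1  [with Soil=4, Yield=-28]  = 73

73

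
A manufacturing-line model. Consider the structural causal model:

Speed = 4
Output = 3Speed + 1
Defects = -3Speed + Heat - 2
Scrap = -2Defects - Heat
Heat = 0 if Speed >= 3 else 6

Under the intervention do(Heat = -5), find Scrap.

Under do(Heat=-5), the mechanism Heat = 0 if Speed >= 3 else 6 is discarded; Heat is fixed at -5.
Defects = -3Speed + Heat - 2  [with Speed=4, Heat=-5]  = -19
Scrap = -2Defects - Heat  [with Defects=-19, Heat=-5]  = 43

43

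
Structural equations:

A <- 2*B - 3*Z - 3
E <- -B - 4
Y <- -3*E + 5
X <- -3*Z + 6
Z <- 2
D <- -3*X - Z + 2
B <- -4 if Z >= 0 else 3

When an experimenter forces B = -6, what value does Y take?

-1

The intervention breaks the incoming arrows to B: B <- -4 if Z >= 0 else 3 no longer applies, and B = -6.
E = -B - 4  [with B=-6]  = 2
Y = -3*E + 5  [with E=2]  = -1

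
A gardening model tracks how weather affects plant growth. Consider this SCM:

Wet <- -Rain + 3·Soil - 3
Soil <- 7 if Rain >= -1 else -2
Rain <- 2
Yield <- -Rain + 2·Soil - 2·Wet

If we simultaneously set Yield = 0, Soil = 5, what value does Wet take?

10

Setting Yield = 0, Soil = 5 by intervention discards those variables' equations.
Wet = -Rain + 3·Soil - 3  [with Rain=2, Soil=5]  = 10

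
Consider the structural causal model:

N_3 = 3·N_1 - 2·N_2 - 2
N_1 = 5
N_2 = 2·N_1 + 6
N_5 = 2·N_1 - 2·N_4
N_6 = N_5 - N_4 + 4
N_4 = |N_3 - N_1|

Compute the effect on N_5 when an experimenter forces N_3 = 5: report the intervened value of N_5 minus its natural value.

48

do(N_3=5) replaces the equation N_3 = 3·N_1 - 2·N_2 - 2 with the constant N_3 = 5.
N_4 = |N_3 - N_1|  [with N_3=5, N_1=5]  = 0
N_5 = 2·N_1 - 2·N_4  [with N_1=5, N_4=0]  = 10
Without intervention: N_2 = 2·N_1 + 6  [with N_1=5]  = 16; N_3 = 3·N_1 - 2·N_2 - 2  [with N_1=5, N_2=16]  = -19; N_4 = |N_3 - N_1|  [with N_3=-19, N_1=5]  = 24; N_5 = 2·N_1 - 2·N_4  [with N_1=5, N_4=24]  = -38.
Change = 10 − (-38) = 48.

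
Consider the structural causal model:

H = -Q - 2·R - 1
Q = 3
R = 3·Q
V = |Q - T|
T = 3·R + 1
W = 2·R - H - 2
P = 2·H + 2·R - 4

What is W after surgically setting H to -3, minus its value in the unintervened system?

-19

The intervention breaks the incoming arrows to H: H = -Q - 2·R - 1 no longer applies, and H = -3.
R = 3·Q  [with Q=3]  = 9
W = 2·R - H - 2  [with R=9, H=-3]  = 19
Without intervention: R = 3·Q  [with Q=3]  = 9; H = -Q - 2·R - 1  [with Q=3, R=9]  = -22; W = 2·R - H - 2  [with R=9, H=-22]  = 38.
Change = 19 − 38 = -19.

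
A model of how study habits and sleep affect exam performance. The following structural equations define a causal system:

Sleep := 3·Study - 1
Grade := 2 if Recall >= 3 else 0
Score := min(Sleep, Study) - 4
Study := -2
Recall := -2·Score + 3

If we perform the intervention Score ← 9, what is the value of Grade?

0

do(Score=9) replaces the equation Score := min(Sleep, Study) - 4 with the constant Score = 9.
Recall = -2·Score + 3  [with Score=9]  = -15
Grade = 2 if Recall >= 3 else 0  [with Recall=-15]  = 0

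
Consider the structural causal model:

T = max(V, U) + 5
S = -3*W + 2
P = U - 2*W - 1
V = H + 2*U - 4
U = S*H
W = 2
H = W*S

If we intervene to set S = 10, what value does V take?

do(S=10) replaces the equation S = -3*W + 2 with the constant S = 10.
H = W*S  [with W=2, S=10]  = 20
U = S*H  [with S=10, H=20]  = 200
V = H + 2*U - 4  [with H=20, U=200]  = 416

416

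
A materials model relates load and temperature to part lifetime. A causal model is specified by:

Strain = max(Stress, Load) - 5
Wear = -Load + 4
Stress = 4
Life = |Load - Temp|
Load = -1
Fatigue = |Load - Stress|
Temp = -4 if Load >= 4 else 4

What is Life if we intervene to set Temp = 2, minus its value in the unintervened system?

The intervention breaks the incoming arrows to Temp: Temp = -4 if Load >= 4 else 4 no longer applies, and Temp = 2.
Life = |Load - Temp|  [with Load=-1, Temp=2]  = 3
Without intervention: Temp = -4 if Load >= 4 else 4  [with Load=-1]  = 4; Life = |Load - Temp|  [with Load=-1, Temp=4]  = 5.
Change = 3 − 5 = -2.

-2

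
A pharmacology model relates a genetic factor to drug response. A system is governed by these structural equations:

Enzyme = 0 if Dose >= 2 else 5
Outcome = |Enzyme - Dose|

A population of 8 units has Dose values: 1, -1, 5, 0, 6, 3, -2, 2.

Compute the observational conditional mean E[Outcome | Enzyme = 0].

4

Observing Enzyme=0 restricts to units where Enzyme's equation naturally yields 0: Dose ∈ {5, 6, 3, 2}. In that subpopulation Outcome = 5, 6, 3, 2, mean 4.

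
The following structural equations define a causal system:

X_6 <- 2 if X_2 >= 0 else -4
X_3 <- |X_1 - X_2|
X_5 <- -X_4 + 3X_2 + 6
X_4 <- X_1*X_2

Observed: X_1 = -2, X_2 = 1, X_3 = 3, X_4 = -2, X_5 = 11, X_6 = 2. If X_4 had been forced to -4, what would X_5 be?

Intervening sets X_4 = -4 and removes its equation (X_4 <- X_1*X_2).
X_5 = -X_4 + 3X_2 + 6  [with X_4=-4, X_2=1]  = 13

13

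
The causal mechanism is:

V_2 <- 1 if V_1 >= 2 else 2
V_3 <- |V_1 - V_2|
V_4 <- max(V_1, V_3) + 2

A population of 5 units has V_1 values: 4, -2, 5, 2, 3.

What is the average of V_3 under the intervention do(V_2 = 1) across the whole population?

The intervention sets V_2=1 in all 5 units regardless of V_1. Recomputing V_3 per unit gives 3, 3, 4, 1, 2; average 2.6.

2.6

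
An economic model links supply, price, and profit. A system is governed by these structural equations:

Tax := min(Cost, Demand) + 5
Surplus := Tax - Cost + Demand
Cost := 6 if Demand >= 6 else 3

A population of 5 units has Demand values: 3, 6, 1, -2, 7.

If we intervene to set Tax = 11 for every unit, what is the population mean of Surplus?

Every unit gets Tax=11 under the intervention. Surplus values become 11, 11, 9, 6, 12; E[Surplus|do(Tax=11)] = 9.8.

9.8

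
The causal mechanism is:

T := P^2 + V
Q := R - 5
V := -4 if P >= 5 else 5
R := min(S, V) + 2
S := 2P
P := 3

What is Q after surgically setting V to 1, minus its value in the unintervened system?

The intervention breaks the incoming arrows to V: V := -4 if P >= 5 else 5 no longer applies, and V = 1.
S = 2P  [with P=3]  = 6
R = min(S, V) + 2  [with S=6, V=1]  = 3
Q = R - 5  [with R=3]  = -2
Without intervention: S = 2P  [with P=3]  = 6; V = -4 if P >= 5 else 5  [with P=3]  = 5; R = min(S, V) + 2  [with S=6, V=5]  = 7; Q = R - 5  [with R=7]  = 2.
Change = -2 − 2 = -4.

-4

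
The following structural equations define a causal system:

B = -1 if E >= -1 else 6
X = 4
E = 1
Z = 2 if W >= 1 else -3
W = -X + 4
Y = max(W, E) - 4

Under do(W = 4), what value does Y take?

The intervention breaks the incoming arrows to W: W = -X + 4 no longer applies, and W = 4.
Y = max(W, E) - 4  [with W=4, E=1]  = 0

0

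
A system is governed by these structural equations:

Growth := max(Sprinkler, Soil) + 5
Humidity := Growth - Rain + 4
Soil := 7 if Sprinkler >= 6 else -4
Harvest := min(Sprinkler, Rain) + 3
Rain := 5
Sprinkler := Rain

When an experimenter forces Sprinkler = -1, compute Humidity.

do(Sprinkler=-1) replaces the equation Sprinkler := Rain with the constant Sprinkler = -1.
Soil = 7 if Sprinkler >= 6 else -4  [with Sprinkler=-1]  = -4
Growth = max(Sprinkler, Soil) + 5  [with Sprinkler=-1, Soil=-4]  = 4
Humidity = Growth - Rain + 4  [with Growth=4, Rain=5]  = 3

3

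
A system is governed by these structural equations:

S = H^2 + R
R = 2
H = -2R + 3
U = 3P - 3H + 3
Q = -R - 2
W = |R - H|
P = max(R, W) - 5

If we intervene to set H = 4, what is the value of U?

-18

Under do(H=4), the mechanism H = -2R + 3 is discarded; H is fixed at 4.
W = |R - H|  [with R=2, H=4]  = 2
P = max(R, W) - 5  [with R=2, W=2]  = -3
U = 3P - 3H + 3  [with P=-3, H=4]  = -18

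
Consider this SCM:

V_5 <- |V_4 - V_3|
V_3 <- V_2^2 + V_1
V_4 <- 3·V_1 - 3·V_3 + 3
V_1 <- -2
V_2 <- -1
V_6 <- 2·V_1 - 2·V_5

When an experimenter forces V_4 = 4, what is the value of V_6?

Under do(V_4=4), the mechanism V_4 <- 3·V_1 - 3·V_3 + 3 is discarded; V_4 is fixed at 4.
V_3 = V_2^2 + V_1  [with V_2=-1, V_1=-2]  = -1
V_5 = |V_4 - V_3|  [with V_4=4, V_3=-1]  = 5
V_6 = 2·V_1 - 2·V_5  [with V_1=-2, V_5=5]  = -14

-14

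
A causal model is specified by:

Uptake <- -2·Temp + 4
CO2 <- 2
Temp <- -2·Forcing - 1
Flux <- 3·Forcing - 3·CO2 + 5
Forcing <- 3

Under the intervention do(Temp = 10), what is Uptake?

-16

do(Temp=10) replaces the equation Temp <- -2·Forcing - 1 with the constant Temp = 10.
Uptake = -2·Temp + 4  [with Temp=10]  = -16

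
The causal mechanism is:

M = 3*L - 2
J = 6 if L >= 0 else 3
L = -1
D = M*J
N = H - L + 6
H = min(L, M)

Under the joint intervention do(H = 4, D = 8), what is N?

Setting H = 4, D = 8 by intervention discards those variables' equations.
N = H - L + 6  [with H=4, L=-1]  = 11

11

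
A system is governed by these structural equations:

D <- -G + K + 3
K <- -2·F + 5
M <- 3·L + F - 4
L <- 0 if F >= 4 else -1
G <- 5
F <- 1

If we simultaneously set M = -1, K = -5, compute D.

The joint intervention fixes M = -1, K = -5, removing each variable's own equation.
D = -G + K + 3  [with G=5, K=-5]  = -7

-7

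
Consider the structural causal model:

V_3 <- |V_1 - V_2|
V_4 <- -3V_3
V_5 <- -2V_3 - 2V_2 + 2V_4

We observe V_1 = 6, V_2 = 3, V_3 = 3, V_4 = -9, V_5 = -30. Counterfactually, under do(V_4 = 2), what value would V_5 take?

-8

Intervening sets V_4 = 2 and removes its equation (V_4 <- -3V_3).
V_3 = |V_1 - V_2|  [with V_1=6, V_2=3]  = 3
V_5 = -2V_3 - 2V_2 + 2V_4  [with V_3=3, V_2=3, V_4=2]  = -8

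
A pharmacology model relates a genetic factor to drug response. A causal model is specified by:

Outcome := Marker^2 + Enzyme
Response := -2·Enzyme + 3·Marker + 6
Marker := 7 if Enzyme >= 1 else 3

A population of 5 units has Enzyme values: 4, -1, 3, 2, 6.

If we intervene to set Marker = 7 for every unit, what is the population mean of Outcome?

Under do(Marker=7), Marker's equation is replaced by Marker=7 for every unit. Per-unit Outcome: 53, 48, 52, 51, 55. Mean = 51.8.

51.8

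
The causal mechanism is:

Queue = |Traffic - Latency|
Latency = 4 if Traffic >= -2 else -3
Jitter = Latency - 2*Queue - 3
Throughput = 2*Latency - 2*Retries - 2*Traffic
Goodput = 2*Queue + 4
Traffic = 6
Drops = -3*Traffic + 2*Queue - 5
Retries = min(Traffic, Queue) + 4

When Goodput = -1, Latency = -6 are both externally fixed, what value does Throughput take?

-44

The joint intervention fixes Goodput = -1, Latency = -6, removing each variable's own equation.
Queue = |Traffic - Latency|  [with Traffic=6, Latency=-6]  = 12
Retries = min(Traffic, Queue) + 4  [with Traffic=6, Queue=12]  = 10
Throughput = 2*Latency - 2*Retries - 2*Traffic  [with Latency=-6, Retries=10, Traffic=6]  = -44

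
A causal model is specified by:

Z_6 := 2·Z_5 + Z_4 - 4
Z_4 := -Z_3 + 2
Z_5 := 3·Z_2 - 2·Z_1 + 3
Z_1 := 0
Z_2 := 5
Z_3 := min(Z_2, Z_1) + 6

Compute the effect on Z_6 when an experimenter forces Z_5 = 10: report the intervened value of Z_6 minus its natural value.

-16

The intervention breaks the incoming arrows to Z_5: Z_5 := 3·Z_2 - 2·Z_1 + 3 no longer applies, and Z_5 = 10.
Z_3 = min(Z_2, Z_1) + 6  [with Z_2=5, Z_1=0]  = 6
Z_4 = -Z_3 + 2  [with Z_3=6]  = -4
Z_6 = 2·Z_5 + Z_4 - 4  [with Z_5=10, Z_4=-4]  = 12
Without intervention: Z_3 = min(Z_2, Z_1) + 6  [with Z_2=5, Z_1=0]  = 6; Z_4 = -Z_3 + 2  [with Z_3=6]  = -4; Z_5 = 3·Z_2 - 2·Z_1 + 3  [with Z_2=5, Z_1=0]  = 18; Z_6 = 2·Z_5 + Z_4 - 4  [with Z_5=18, Z_4=-4]  = 28.
Change = 12 − 28 = -16.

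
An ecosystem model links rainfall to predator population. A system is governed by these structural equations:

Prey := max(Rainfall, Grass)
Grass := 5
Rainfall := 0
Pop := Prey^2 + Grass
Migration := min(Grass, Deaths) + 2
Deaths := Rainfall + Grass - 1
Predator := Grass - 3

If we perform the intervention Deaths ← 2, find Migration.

4

The intervention breaks the incoming arrows to Deaths: Deaths := Rainfall + Grass - 1 no longer applies, and Deaths = 2.
Migration = min(Grass, Deaths) + 2  [with Grass=5, Deaths=2]  = 4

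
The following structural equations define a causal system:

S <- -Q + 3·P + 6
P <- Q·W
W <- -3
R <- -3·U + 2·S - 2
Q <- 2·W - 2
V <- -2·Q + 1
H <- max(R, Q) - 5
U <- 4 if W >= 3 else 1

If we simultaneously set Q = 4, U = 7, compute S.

The joint intervention fixes Q = 4, U = 7, removing each variable's own equation.
P = Q·W  [with Q=4, W=-3]  = -12
S = -Q + 3·P + 6  [with Q=4, P=-12]  = -34

-34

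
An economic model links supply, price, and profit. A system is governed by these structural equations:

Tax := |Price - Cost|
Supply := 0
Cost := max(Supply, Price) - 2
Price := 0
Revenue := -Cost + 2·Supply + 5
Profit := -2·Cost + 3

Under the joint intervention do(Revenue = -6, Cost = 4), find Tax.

The joint intervention fixes Revenue = -6, Cost = 4, removing each variable's own equation.
Tax = |Price - Cost|  [with Price=0, Cost=4]  = 4

4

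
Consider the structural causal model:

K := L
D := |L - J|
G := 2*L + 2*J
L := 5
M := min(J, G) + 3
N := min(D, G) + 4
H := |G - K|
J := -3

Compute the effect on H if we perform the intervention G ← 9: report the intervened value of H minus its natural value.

The intervention breaks the incoming arrows to G: G := 2*L + 2*J no longer applies, and G = 9.
K = L  [with L=5]  = 5
H = |G - K|  [with G=9, K=5]  = 4
Without intervention: G = 2*L + 2*J  [with L=5, J=-3]  = 4; K = L  [with L=5]  = 5; H = |G - K|  [with G=4, K=5]  = 1.
Change = 4 − 1 = 3.

3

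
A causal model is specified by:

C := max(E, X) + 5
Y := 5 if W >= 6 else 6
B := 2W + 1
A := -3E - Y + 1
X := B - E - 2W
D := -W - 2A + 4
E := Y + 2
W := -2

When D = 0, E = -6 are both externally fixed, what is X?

7

Setting D = 0, E = -6 by intervention discards those variables' equations.
B = 2W + 1  [with W=-2]  = -3
X = B - E - 2W  [with B=-3, E=-6, W=-2]  = 7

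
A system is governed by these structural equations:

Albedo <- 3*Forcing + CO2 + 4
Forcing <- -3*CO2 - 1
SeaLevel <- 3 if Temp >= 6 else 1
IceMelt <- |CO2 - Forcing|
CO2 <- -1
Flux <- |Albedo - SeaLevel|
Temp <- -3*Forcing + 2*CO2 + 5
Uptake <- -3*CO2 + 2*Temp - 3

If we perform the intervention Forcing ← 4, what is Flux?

14

Under do(Forcing=4), the mechanism Forcing <- -3*CO2 - 1 is discarded; Forcing is fixed at 4.
Temp = -3*Forcing + 2*CO2 + 5  [with Forcing=4, CO2=-1]  = -9
Albedo = 3*Forcing + CO2 + 4  [with Forcing=4, CO2=-1]  = 15
SeaLevel = 3 if Temp >= 6 else 1  [with Temp=-9]  = 1
Flux = |Albedo - SeaLevel|  [with Albedo=15, SeaLevel=1]  = 14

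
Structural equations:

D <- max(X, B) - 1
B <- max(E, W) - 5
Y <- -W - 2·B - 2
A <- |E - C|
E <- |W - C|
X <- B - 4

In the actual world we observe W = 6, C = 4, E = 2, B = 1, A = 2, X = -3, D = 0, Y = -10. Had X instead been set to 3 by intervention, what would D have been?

2

Intervening sets X = 3 and removes its equation (X <- B - 4).
E = |W - C|  [with W=6, C=4]  = 2
B = max(E, W) - 5  [with E=2, W=6]  = 1
D = max(X, B) - 1  [with X=3, B=1]  = 2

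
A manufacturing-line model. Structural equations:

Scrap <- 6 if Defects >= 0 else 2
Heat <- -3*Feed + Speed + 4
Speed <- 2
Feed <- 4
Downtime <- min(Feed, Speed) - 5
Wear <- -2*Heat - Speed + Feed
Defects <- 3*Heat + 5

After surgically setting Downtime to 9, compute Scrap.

2

Intervening sets Downtime = 9 and removes its equation (Downtime <- min(Feed, Speed) - 5).
Since Scrap is not a descendant of the intervened variable, it is unaffected.
Heat = -3*Feed + Speed + 4  [with Feed=4, Speed=2]  = -6
Defects = 3*Heat + 5  [with Heat=-6]  = -13
Scrap = 6 if Defects >= 0 else 2  [with Defects=-13]  = 2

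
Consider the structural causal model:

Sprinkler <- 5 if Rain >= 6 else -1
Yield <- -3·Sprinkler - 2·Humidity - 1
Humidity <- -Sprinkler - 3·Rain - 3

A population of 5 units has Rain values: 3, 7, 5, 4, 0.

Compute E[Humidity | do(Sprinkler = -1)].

do(Sprinkler=-1) breaks Sprinkler's dependence on Rain. With Sprinkler=-1 fixed, Humidity across the units is -11, -23, -17, -14, -2, mean -13.4.

-13.4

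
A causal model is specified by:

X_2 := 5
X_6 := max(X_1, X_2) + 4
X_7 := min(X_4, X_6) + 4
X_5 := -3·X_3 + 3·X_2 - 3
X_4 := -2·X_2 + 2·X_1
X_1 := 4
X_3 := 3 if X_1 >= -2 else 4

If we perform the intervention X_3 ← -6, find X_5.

do(X_3=-6) replaces the equation X_3 := 3 if X_1 >= -2 else 4 with the constant X_3 = -6.
X_5 = -3·X_3 + 3·X_2 - 3  [with X_3=-6, X_2=5]  = 30

30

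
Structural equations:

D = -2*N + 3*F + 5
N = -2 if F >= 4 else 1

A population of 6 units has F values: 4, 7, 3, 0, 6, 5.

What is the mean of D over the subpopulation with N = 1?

E[D|N=1] averages over only the 2 units with N=1 (F = 3, 0): D = 12, 3, mean 7.5.

7.5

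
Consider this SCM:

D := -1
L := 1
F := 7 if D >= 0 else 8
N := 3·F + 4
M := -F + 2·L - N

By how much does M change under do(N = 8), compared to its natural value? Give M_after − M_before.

Intervening sets N = 8 and removes its equation (N := 3·F + 4).
F = 7 if D >= 0 else 8  [with D=-1]  = 8
M = -F + 2·L - N  [with F=8, L=1, N=8]  = -14
Without intervention: F = 7 if D >= 0 else 8  [with D=-1]  = 8; N = 3·F + 4  [with F=8]  = 28; M = -F + 2·L - N  [with F=8, L=1, N=28]  = -34.
Change = -14 − (-34) = 20.

20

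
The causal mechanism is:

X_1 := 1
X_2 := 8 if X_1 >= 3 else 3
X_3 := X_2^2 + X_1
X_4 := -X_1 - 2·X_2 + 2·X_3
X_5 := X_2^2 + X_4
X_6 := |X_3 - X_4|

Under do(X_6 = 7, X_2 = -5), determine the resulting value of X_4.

61

Under do(X_6 = 7, X_2 = -5), each intervened variable's structural equation is replaced by its fixed value.
X_3 = X_2^2 + X_1  [with X_2=-5, X_1=1]  = 26
X_4 = -X_1 - 2·X_2 + 2·X_3  [with X_1=1, X_2=-5, X_3=26]  = 61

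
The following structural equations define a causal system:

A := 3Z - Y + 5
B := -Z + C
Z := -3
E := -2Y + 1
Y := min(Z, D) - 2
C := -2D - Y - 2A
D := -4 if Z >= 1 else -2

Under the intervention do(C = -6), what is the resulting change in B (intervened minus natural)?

-13

Under do(C=-6), the mechanism C := -2D - Y - 2A is discarded; C is fixed at -6.
B = -Z + C  [with Z=-3, C=-6]  = -3
Without intervention: D = -4 if Z >= 1 else -2  [with Z=-3]  = -2; Y = min(Z, D) - 2  [with Z=-3, D=-2]  = -5; A = 3Z - Y + 5  [with Z=-3, Y=-5]  = 1; C = -2D - Y - 2A  [with D=-2, Y=-5, A=1]  = 7; B = -Z + C  [with Z=-3, C=7]  = 10.
Change = -3 − 10 = -13.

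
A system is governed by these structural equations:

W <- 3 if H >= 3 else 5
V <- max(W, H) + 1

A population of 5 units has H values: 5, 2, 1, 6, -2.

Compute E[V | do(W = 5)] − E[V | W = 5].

do(W=5) breaks W's dependence on H. With W=5 fixed, V across the units is 6, 6, 6, 7, 6, mean 6.2.
E[V|W=5] averages over only the 3 units with W=5 (H = 2, 1, -2): V = 6, 6, 6, mean 6.
Difference = 6.2 − 6 = 0.2.

0.2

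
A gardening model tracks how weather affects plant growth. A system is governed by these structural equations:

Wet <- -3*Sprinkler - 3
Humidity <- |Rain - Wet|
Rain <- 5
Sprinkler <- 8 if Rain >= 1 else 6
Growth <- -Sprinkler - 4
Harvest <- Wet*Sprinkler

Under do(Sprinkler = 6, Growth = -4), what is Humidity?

Setting Sprinkler = 6, Growth = -4 by intervention discards those variables' equations.
Wet = -3*Sprinkler - 3  [with Sprinkler=6]  = -21
Humidity = |Rain - Wet|  [with Rain=5, Wet=-21]  = 26

26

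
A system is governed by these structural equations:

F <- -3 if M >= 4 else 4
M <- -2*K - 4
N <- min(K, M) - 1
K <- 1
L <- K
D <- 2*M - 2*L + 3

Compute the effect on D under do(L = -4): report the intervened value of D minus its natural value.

10

Under do(L=-4), the mechanism L <- K is discarded; L is fixed at -4.
M = -2*K - 4  [with K=1]  = -6
D = 2*M - 2*L + 3  [with M=-6, L=-4]  = -1
Without intervention: L = K  [with K=1]  = 1; M = -2*K - 4  [with K=1]  = -6; D = 2*M - 2*L + 3  [with M=-6, L=1]  = -11.
Change = -1 − (-11) = 10.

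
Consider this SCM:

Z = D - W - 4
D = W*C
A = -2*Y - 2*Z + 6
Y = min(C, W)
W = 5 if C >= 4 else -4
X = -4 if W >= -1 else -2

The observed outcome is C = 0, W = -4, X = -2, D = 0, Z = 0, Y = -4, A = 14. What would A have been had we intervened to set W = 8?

Under do(W=8), the mechanism W = 5 if C >= 4 else -4 is discarded; W is fixed at 8.
D = W*C  [with W=8, C=0]  = 0
Z = D - W - 4  [with D=0, W=8]  = -12
Y = min(C, W)  [with C=0, W=8]  = 0
A = -2*Y - 2*Z + 6  [with Y=0, Z=-12]  = 30

30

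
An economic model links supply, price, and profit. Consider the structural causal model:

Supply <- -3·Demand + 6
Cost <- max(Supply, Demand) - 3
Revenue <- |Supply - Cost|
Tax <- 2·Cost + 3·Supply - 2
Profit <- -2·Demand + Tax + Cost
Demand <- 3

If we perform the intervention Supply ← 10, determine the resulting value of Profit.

43

Under do(Supply=10), the mechanism Supply <- -3·Demand + 6 is discarded; Supply is fixed at 10.
Cost = max(Supply, Demand) - 3  [with Supply=10, Demand=3]  = 7
Tax = 2·Cost + 3·Supply - 2  [with Cost=7, Supply=10]  = 42
Profit = -2·Demand + Tax + Cost  [with Demand=3, Tax=42, Cost=7]  = 43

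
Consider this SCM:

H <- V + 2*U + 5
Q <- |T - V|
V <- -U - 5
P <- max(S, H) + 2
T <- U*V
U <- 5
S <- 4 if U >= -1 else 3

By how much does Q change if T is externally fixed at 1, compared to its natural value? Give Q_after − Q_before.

The intervention breaks the incoming arrows to T: T <- U*V no longer applies, and T = 1.
V = -U - 5  [with U=5]  = -10
Q = |T - V|  [with T=1, V=-10]  = 11
Without intervention: V = -U - 5  [with U=5]  = -10; T = U*V  [with U=5, V=-10]  = -50; Q = |T - V|  [with T=-50, V=-10]  = 40.
Change = 11 − 40 = -29.

-29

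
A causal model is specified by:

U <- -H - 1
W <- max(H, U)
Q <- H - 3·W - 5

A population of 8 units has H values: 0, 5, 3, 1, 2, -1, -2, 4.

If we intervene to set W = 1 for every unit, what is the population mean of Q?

Every unit gets W=1 under the intervention. Q values become -8, -3, -5, -7, -6, -9, -10, -4; E[Q|do(W=1)] = -6.5.

-6.5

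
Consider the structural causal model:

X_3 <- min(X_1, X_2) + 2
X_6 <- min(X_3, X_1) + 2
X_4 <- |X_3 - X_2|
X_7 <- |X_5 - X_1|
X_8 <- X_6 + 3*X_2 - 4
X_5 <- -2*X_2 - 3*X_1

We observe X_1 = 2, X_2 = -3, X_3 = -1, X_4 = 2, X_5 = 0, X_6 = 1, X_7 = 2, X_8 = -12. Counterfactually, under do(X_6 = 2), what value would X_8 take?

Intervening sets X_6 = 2 and removes its equation (X_6 <- min(X_3, X_1) + 2).
X_8 = X_6 + 3*X_2 - 4  [with X_6=2, X_2=-3]  = -11

-11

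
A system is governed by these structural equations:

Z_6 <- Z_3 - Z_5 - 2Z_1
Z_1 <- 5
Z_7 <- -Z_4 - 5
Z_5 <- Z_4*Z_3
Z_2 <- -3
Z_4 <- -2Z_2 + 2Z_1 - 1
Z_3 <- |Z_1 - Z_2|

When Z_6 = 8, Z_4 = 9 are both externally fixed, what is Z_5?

Setting Z_6 = 8, Z_4 = 9 by intervention discards those variables' equations.
Z_3 = |Z_1 - Z_2|  [with Z_1=5, Z_2=-3]  = 8
Z_5 = Z_4*Z_3  [with Z_4=9, Z_3=8]  = 72

72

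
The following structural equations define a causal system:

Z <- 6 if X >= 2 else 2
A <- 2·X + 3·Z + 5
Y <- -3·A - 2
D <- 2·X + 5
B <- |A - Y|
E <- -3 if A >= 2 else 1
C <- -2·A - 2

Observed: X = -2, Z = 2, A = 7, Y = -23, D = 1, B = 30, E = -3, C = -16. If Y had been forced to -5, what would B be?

12

Under do(Y=-5), the mechanism Y <- -3·A - 2 is discarded; Y is fixed at -5.
Z = 6 if X >= 2 else 2  [with X=-2]  = 2
A = 2·X + 3·Z + 5  [with X=-2, Z=2]  = 7
B = |A - Y|  [with A=7, Y=-5]  = 12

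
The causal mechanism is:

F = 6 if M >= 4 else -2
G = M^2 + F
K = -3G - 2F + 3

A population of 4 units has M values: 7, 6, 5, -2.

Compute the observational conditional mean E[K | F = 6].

E[K|F=6] averages over only the 3 units with F=6 (M = 7, 6, 5): K = -174, -135, -102, mean -137.

-137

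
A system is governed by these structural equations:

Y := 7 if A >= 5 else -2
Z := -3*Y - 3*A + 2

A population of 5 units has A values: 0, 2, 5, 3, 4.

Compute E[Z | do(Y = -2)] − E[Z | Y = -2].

-1.65

Every unit gets Y=-2 under the intervention. Z values become 8, 2, -7, -1, -4; E[Z|do(Y=-2)] = -0.4.
Conditioning on Y=-2 selects the 4 unit(s) with A ∈ {0, 2, 3, 4}. Their Z values: 8, 2, -1, -4. Mean = 1.25.
Difference = -0.4 − 1.25 = -1.65.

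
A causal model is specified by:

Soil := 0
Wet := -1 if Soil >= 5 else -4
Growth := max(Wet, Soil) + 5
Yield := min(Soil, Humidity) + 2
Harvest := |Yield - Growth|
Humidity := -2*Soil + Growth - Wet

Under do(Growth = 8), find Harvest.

6

The intervention breaks the incoming arrows to Growth: Growth := max(Wet, Soil) + 5 no longer applies, and Growth = 8.
Wet = -1 if Soil >= 5 else -4  [with Soil=0]  = -4
Humidity = -2*Soil + Growth - Wet  [with Soil=0, Growth=8, Wet=-4]  = 12
Yield = min(Soil, Humidity) + 2  [with Soil=0, Humidity=12]  = 2
Harvest = |Yield - Growth|  [with Yield=2, Growth=8]  = 6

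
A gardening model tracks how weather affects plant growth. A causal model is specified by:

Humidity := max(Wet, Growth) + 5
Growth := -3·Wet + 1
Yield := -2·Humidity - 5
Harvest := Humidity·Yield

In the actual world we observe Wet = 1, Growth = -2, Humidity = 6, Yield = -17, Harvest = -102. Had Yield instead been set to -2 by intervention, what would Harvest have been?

-12

Intervening sets Yield = -2 and removes its equation (Yield := -2·Humidity - 5).
Growth = -3·Wet + 1  [with Wet=1]  = -2
Humidity = max(Wet, Growth) + 5  [with Wet=1, Growth=-2]  = 6
Harvest = Humidity·Yield  [with Humidity=6, Yield=-2]  = -12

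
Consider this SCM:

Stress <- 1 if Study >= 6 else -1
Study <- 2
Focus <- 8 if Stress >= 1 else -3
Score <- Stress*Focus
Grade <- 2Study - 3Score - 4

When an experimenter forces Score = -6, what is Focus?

Under do(Score=-6), the mechanism Score <- Stress*Focus is discarded; Score is fixed at -6.
Since Focus is not a descendant of the intervened variable, it is unaffected.
Stress = 1 if Study >= 6 else -1  [with Study=2]  = -1
Focus = 8 if Stress >= 1 else -3  [with Stress=-1]  = -3

-3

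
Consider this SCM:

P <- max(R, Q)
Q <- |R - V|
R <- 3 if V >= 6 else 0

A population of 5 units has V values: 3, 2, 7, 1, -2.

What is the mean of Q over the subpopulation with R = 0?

2

Observing R=0 restricts to units where R's equation naturally yields 0: V ∈ {3, 2, 1, -2}. In that subpopulation Q = 3, 2, 1, 2, mean 2.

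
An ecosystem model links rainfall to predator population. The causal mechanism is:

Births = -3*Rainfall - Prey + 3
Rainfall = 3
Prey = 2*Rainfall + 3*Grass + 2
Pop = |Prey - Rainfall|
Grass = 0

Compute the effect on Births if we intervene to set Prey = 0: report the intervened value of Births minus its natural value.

8

The intervention breaks the incoming arrows to Prey: Prey = 2*Rainfall + 3*Grass + 2 no longer applies, and Prey = 0.
Births = -3*Rainfall - Prey + 3  [with Rainfall=3, Prey=0]  = -6
Without intervention: Prey = 2*Rainfall + 3*Grass + 2  [with Rainfall=3, Grass=0]  = 8; Births = -3*Rainfall - Prey + 3  [with Rainfall=3, Prey=8]  = -14.
Change = -6 − (-14) = 8.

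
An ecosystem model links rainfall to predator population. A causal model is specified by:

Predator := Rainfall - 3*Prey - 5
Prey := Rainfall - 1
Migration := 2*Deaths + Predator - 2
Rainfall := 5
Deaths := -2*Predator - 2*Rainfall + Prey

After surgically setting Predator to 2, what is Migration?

-20

do(Predator=2) replaces the equation Predator := Rainfall - 3*Prey - 5 with the constant Predator = 2.
Prey = Rainfall - 1  [with Rainfall=5]  = 4
Deaths = -2*Predator - 2*Rainfall + Prey  [with Predator=2, Rainfall=5, Prey=4]  = -10
Migration = 2*Deaths + Predator - 2  [with Deaths=-10, Predator=2]  = -20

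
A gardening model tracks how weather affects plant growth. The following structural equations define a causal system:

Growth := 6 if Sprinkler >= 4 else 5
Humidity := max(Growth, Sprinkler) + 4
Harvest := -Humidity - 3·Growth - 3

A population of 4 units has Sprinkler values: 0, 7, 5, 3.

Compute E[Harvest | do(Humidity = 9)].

-28.5

do(Humidity=9) breaks Humidity's dependence on Sprinkler. With Humidity=9 fixed, Harvest across the units is -27, -30, -30, -27, mean -28.5.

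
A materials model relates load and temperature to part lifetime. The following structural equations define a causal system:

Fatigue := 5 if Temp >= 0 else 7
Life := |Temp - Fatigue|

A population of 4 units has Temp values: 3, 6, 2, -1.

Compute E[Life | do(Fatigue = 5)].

3

Under do(Fatigue=5), Fatigue's equation is replaced by Fatigue=5 for every unit. Per-unit Life: 2, 1, 3, 6. Mean = 3.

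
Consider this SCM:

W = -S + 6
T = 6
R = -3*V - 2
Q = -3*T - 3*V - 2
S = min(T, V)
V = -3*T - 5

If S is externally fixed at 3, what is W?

do(S=3) replaces the equation S = min(T, V) with the constant S = 3.
W = -S + 6  [with S=3]  = 3

3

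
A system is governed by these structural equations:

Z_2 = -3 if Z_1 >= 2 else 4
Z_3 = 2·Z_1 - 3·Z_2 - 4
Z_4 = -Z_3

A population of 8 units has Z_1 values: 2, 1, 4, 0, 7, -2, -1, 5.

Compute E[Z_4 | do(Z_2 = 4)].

12

Every unit gets Z_2=4 under the intervention. Z_4 values become 12, 14, 8, 16, 2, 20, 18, 6; E[Z_4|do(Z_2=4)] = 12.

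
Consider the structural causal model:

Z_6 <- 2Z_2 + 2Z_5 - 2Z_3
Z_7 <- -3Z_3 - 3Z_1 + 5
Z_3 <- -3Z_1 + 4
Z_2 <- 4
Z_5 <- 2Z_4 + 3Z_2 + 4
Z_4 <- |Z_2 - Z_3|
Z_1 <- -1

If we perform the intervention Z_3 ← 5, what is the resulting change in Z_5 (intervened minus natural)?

do(Z_3=5) replaces the equation Z_3 <- -3Z_1 + 4 with the constant Z_3 = 5.
Z_4 = |Z_2 - Z_3|  [with Z_2=4, Z_3=5]  = 1
Z_5 = 2Z_4 + 3Z_2 + 4  [with Z_4=1, Z_2=4]  = 18
Without intervention: Z_3 = -3Z_1 + 4  [with Z_1=-1]  = 7; Z_4 = |Z_2 - Z_3|  [with Z_2=4, Z_3=7]  = 3; Z_5 = 2Z_4 + 3Z_2 + 4  [with Z_4=3, Z_2=4]  = 22.
Change = 18 − 22 = -4.

-4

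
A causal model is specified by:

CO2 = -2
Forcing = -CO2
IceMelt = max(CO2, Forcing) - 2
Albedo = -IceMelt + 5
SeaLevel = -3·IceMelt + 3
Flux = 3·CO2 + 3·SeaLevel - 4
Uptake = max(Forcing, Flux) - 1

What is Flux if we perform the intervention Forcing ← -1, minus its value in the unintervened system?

Under do(Forcing=-1), the mechanism Forcing = -CO2 is discarded; Forcing is fixed at -1.
IceMelt = max(CO2, Forcing) - 2  [with CO2=-2, Forcing=-1]  = -3
SeaLevel = -3·IceMelt + 3  [with IceMelt=-3]  = 12
Flux = 3·CO2 + 3·SeaLevel - 4  [with CO2=-2, SeaLevel=12]  = 26
Without intervention: Forcing = -CO2  [with CO2=-2]  = 2; IceMelt = max(CO2, Forcing) - 2  [with CO2=-2, Forcing=2]  = 0; SeaLevel = -3·IceMelt + 3  [with IceMelt=0]  = 3; Flux = 3·CO2 + 3·SeaLevel - 4  [with CO2=-2, SeaLevel=3]  = -1.
Change = 26 − (-1) = 27.

27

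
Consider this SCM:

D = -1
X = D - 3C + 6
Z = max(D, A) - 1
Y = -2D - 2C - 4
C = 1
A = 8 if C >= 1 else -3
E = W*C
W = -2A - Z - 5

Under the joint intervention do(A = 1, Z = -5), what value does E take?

Setting A = 1, Z = -5 by intervention discards those variables' equations.
W = -2A - Z - 5  [with A=1, Z=-5]  = -2
E = W*C  [with W=-2, C=1]  = -2

-2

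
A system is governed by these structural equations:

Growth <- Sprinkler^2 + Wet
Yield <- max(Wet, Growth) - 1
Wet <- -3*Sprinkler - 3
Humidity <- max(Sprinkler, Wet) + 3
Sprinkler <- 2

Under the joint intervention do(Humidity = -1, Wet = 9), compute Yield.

The joint intervention fixes Humidity = -1, Wet = 9, removing each variable's own equation.
Growth = Sprinkler^2 + Wet  [with Sprinkler=2, Wet=9]  = 13
Yield = max(Wet, Growth) - 1  [with Wet=9, Growth=13]  = 12

12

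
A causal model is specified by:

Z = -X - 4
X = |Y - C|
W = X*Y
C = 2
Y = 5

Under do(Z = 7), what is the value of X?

3

do(Z=7) replaces the equation Z = -X - 4 with the constant Z = 7.
X is not downstream of the intervention, so its value is determined by the original equations.
X = |Y - C|  [with Y=5, C=2]  = 3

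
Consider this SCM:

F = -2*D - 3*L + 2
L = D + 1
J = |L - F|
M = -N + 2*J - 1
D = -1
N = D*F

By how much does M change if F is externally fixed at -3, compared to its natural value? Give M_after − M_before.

-9

The intervention breaks the incoming arrows to F: F = -2*D - 3*L + 2 no longer applies, and F = -3.
L = D + 1  [with D=-1]  = 0
J = |L - F|  [with L=0, F=-3]  = 3
N = D*F  [with D=-1, F=-3]  = 3
M = -N + 2*J - 1  [with N=3, J=3]  = 2
Without intervention: L = D + 1  [with D=-1]  = 0; F = -2*D - 3*L + 2  [with D=-1, L=0]  = 4; J = |L - F|  [with L=0, F=4]  = 4; N = D*F  [with D=-1, F=4]  = -4; M = -N + 2*J - 1  [with N=-4, J=4]  = 11.
Change = 2 − 11 = -9.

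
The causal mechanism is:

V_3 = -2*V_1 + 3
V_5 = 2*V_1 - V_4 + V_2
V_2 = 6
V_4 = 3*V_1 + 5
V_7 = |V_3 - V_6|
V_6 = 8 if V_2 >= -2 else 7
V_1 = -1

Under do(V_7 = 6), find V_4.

2

Under do(V_7=6), the mechanism V_7 = |V_3 - V_6| is discarded; V_7 is fixed at 6.
Since V_4 is not a descendant of the intervened variable, it is unaffected.
V_4 = 3*V_1 + 5  [with V_1=-1]  = 2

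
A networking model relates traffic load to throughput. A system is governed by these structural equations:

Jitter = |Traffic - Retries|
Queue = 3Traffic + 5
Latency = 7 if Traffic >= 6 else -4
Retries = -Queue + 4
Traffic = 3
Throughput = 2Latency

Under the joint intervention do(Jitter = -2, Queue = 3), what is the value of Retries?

1

Under do(Jitter = -2, Queue = 3), each intervened variable's structural equation is replaced by its fixed value.
Retries = -Queue + 4  [with Queue=3]  = 1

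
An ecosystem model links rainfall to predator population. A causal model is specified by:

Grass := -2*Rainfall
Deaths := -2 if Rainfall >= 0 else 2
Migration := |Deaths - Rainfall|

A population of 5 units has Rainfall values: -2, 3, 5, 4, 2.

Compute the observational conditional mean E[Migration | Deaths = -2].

5.5

E[Migration|Deaths=-2] averages over only the 4 units with Deaths=-2 (Rainfall = 3, 5, 4, 2): Migration = 5, 7, 6, 4, mean 5.5.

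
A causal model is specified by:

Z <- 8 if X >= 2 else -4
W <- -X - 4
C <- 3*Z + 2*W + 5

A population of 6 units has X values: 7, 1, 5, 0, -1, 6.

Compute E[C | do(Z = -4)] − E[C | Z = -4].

The intervention sets Z=-4 in all 6 units regardless of X. Recomputing C per unit gives -29, -17, -25, -15, -13, -27; average -21.
Conditioning on Z=-4 selects the 3 unit(s) with X ∈ {1, 0, -1}. Their C values: -17, -15, -13. Mean = -15.
Difference = -21 − (-15) = -6.

-6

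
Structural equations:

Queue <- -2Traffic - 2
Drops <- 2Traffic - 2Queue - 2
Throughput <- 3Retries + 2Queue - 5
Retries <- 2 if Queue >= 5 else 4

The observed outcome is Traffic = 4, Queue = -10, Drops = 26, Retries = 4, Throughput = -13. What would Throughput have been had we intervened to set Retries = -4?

Intervening sets Retries = -4 and removes its equation (Retries <- 2 if Queue >= 5 else 4).
Queue = -2Traffic - 2  [with Traffic=4]  = -10
Throughput = 3Retries + 2Queue - 5  [with Retries=-4, Queue=-10]  = -37

-37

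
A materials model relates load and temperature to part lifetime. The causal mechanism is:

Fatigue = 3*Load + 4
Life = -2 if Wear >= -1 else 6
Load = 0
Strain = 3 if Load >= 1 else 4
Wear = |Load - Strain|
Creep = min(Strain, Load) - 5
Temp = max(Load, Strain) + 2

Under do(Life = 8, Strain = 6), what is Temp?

8

Under do(Life = 8, Strain = 6), each intervened variable's structural equation is replaced by its fixed value.
Temp = max(Load, Strain) + 2  [with Load=0, Strain=6]  = 8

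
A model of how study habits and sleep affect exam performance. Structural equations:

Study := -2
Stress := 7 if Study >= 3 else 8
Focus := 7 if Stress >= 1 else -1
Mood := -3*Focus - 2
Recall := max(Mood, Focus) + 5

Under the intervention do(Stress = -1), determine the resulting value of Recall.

do(Stress=-1) replaces the equation Stress := 7 if Study >= 3 else 8 with the constant Stress = -1.
Focus = 7 if Stress >= 1 else -1  [with Stress=-1]  = -1
Mood = -3*Focus - 2  [with Focus=-1]  = 1
Recall = max(Mood, Focus) + 5  [with Mood=1, Focus=-1]  = 6

6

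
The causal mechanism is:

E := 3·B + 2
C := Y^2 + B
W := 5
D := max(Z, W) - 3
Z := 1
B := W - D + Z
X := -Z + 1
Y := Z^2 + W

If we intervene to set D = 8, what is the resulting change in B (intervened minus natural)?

The intervention breaks the incoming arrows to D: D := max(Z, W) - 3 no longer applies, and D = 8.
B = W - D + Z  [with W=5, D=8, Z=1]  = -2
Without intervention: D = max(Z, W) - 3  [with Z=1, W=5]  = 2; B = W - D + Z  [with W=5, D=2, Z=1]  = 4.
Change = -2 − 4 = -6.

-6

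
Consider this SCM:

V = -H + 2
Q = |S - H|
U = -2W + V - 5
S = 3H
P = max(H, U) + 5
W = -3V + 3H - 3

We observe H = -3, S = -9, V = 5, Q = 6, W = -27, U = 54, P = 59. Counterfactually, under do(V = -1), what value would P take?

The intervention breaks the incoming arrows to V: V = -H + 2 no longer applies, and V = -1.
W = -3V + 3H - 3  [with V=-1, H=-3]  = -9
U = -2W + V - 5  [with W=-9, V=-1]  = 12
P = max(H, U) + 5  [with H=-3, U=12]  = 17

17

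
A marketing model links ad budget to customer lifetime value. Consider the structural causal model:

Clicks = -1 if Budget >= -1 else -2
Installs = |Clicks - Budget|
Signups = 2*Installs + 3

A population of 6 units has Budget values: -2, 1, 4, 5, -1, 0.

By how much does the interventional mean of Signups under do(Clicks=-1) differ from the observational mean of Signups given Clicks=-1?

-0.6

Every unit gets Clicks=-1 under the intervention. Signups values become 5, 7, 13, 15, 3, 5; E[Signups|do(Clicks=-1)] = 8.
Conditioning on Clicks=-1 selects the 5 unit(s) with Budget ∈ {1, 4, 5, -1, 0}. Their Signups values: 7, 13, 15, 3, 5. Mean = 8.6.
Difference = 8 − 8.6 = -0.6.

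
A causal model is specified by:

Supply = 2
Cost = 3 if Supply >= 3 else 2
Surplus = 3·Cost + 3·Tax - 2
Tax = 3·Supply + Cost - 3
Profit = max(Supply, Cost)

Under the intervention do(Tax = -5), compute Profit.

The intervention breaks the incoming arrows to Tax: Tax = 3·Supply + Cost - 3 no longer applies, and Tax = -5.
Profit is not downstream of the intervention, so its value is determined by the original equations.
Cost = 3 if Supply >= 3 else 2  [with Supply=2]  = 2
Profit = max(Supply, Cost)  [with Supply=2, Cost=2]  = 2

2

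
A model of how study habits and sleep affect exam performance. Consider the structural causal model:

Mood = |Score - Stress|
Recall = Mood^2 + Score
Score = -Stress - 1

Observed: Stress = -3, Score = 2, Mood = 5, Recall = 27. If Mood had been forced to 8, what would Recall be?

The intervention breaks the incoming arrows to Mood: Mood = |Score - Stress| no longer applies, and Mood = 8.
Score = -Stress - 1  [with Stress=-3]  = 2
Recall = Mood^2 + Score  [with Mood=8, Score=2]  = 66

66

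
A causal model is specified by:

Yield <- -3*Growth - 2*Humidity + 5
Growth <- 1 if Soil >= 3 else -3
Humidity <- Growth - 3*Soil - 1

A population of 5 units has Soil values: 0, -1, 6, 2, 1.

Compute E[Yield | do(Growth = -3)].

Under do(Growth=-3), Growth's equation is replaced by Growth=-3 for every unit. Per-unit Yield: 22, 16, 58, 34, 28. Mean = 31.6.

31.6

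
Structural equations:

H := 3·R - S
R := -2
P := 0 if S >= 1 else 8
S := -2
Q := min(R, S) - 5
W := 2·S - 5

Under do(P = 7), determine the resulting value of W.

-9

Intervening sets P = 7 and removes its equation (P := 0 if S >= 1 else 8).
No directed path runs from P to W, so W keeps its natural value.
W = 2·S - 5  [with S=-2]  = -9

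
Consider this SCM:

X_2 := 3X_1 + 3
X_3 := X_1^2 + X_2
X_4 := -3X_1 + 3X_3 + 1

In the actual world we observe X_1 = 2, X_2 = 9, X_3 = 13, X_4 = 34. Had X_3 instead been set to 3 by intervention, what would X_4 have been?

The intervention breaks the incoming arrows to X_3: X_3 := X_1^2 + X_2 no longer applies, and X_3 = 3.
X_4 = -3X_1 + 3X_3 + 1  [with X_1=2, X_3=3]  = 4

4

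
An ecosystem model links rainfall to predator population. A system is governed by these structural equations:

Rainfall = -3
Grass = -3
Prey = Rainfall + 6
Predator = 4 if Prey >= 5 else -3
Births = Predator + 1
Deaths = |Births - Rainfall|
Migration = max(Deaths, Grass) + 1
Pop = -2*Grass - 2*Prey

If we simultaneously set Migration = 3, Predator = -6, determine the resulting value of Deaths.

2

Setting Migration = 3, Predator = -6 by intervention discards those variables' equations.
Births = Predator + 1  [with Predator=-6]  = -5
Deaths = |Births - Rainfall|  [with Births=-5, Rainfall=-3]  = 2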